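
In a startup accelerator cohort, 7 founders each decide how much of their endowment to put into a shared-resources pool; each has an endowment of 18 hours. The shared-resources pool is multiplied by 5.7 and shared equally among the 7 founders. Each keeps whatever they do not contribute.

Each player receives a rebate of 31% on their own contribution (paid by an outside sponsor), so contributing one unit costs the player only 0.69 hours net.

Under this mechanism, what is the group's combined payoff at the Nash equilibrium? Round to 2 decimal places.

757.26 hours

The effective private return per unit is now (5.7/7) / 0.69 = 1.1801 > 1, so every player's dominant strategy flips to full contribution.
At the Nash equilibrium everyone contributes 18. Group total payoff = 7 × (18 × 0.31 + 5.7 × 18) = 757.26.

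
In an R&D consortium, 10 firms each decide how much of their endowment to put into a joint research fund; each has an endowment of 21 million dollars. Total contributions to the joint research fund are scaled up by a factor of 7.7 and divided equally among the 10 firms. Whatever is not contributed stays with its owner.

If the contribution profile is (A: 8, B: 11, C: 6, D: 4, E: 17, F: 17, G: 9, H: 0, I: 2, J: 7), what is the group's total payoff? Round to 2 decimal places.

Total contributed: 8 + 11 + 6 + 4 + 17 + 17 + 9 + 0 + 2 + 7 = 81; total kept: 10 × 21 − 81 = 129.
The joint research fund pays out 7.7 × 81 = 623.70 in aggregate.
Group total = 129 + 623.70 = 752.70.

752.70 million dollars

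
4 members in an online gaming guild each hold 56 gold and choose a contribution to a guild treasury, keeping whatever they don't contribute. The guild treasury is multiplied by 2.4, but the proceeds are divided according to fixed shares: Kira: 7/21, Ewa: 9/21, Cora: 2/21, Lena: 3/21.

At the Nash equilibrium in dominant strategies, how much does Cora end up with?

A player with share s gets back 2.4·s per unit contributed, so full contribution is dominant for anyone with s > 1/2.4 = 0.4167 and zero contribution is dominant for anyone below.
The only share above 0.4167 is Ewa's 9/21, contributing 56; the remaining 3 contribute 0. Total contributed: 56.
Cora keeps 56 and receives 2.4 × 56 × 2/21 = 12.80 from the guild treasury, for a payoff of 68.80.

68.80 gold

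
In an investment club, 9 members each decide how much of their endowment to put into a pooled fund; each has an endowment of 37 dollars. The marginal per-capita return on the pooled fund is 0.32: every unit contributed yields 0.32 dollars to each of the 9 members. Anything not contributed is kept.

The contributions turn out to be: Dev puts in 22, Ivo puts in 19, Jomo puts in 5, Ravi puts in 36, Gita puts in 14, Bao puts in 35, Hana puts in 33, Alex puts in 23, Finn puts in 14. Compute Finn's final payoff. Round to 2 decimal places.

87.32 dollars

Total contributed: 22 + 19 + 5 + 36 + 14 + 35 + 33 + 23 + 14 = 201.
Each receives 0.32 × 201 = 64.32 from the pooled fund.
Finn keeps 37 − 14 = 23, so Finn's payoff is 23 + 64.32 = 87.32.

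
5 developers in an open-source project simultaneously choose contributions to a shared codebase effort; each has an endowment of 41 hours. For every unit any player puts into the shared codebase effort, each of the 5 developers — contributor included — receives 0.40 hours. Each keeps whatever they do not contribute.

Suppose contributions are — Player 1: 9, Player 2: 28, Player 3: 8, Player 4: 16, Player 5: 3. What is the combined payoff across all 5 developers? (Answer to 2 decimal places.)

Total contributed: 9 + 28 + 8 + 16 + 3 = 64; total kept: 5 × 41 − 64 = 141.
The shared codebase effort pays out 0.40 × 5 × 64 = 128.00 in aggregate.
Group total = 141 + 128.00 = 269.00.

269.00 hours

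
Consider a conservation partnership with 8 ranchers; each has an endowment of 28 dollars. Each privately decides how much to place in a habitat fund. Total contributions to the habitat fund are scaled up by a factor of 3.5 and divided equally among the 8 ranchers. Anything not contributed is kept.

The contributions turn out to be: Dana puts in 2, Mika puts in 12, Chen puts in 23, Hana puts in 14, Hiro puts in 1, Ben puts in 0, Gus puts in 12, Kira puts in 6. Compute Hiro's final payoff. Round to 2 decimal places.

Total contributed: 2 + 12 + 23 + 14 + 1 + 0 + 12 + 6 = 70.
Each receives 3.5 × 70 / 8 = 30.63 from the habitat fund.
Hiro keeps 28 − 1 = 27, so Hiro's payoff is 27 + 30.63 = 57.63.

57.63 dollars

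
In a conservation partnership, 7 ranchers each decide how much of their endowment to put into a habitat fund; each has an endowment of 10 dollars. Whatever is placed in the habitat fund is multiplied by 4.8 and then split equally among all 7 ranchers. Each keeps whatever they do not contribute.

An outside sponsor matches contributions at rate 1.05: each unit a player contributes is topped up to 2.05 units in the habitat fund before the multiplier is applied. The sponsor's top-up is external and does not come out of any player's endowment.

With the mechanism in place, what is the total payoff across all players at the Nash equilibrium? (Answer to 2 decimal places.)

688.80 dollars

The effective private return per unit is now 4.8 × 2.05 / 7 = 1.4057 > 1, so every player's dominant strategy flips to full contribution.
So the Nash equilibrium is full contribution by all 7; the group earns 4.8 × 2.05 × 70 = 688.80.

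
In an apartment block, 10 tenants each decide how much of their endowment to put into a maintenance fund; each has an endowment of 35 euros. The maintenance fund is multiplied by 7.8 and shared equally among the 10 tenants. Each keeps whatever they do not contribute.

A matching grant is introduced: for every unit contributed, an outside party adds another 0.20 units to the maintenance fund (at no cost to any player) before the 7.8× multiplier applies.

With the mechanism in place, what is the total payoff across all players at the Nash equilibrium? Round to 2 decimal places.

350.00 euros

With the mechanism, a contributed unit returns 7.8 × 1.20 / 10 = 0.9360 per unit of net cost — still below 1 — so contributing 0 remains dominant for every player.
At the Nash equilibrium no one contributes; group total payoff = 10 × 35 = 350.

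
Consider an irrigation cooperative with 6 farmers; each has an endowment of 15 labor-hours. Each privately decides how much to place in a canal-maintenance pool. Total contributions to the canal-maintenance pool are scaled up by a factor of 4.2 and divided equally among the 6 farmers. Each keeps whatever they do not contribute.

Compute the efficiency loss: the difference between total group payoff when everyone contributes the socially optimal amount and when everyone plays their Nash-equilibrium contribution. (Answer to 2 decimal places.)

Each contributed unit returns 4.2/6 = 0.7000 to its contributor — below 1 — so contributing 0 is dominant for every player. At the Nash equilibrium everyone keeps their 15, and the group total is 6 × 15 = 90.
Each contributed unit returns 4.200 to the group as a whole (0.7000 to each of 6 players), which exceeds 1, so the social optimum is full contribution: group total = 4.200 × 90 = 378.00.
Efficiency loss = 378.00 − 90 = 288.00.

288.00 labor-hours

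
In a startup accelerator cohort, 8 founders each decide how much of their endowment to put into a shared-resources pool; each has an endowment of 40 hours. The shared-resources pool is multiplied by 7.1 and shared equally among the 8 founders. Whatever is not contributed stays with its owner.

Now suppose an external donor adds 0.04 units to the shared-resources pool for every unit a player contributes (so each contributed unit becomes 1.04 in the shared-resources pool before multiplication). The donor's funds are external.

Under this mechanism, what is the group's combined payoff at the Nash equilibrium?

320.00 hours

The effective private return is 7.1 × 1.04 / 8 = 0.9230, which is still under 1, so the mechanism doesn't change anyone's dominant strategy: zero contribution.
Everyone keeps their endowment and the group total is 8 × 40 = 320.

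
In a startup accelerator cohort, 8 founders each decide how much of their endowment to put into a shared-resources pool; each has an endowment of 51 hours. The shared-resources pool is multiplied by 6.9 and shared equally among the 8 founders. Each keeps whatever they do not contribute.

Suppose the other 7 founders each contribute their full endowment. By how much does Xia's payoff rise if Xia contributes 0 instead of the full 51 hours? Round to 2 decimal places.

Switching from a contribution of 51 to 0 lets Xia keep an extra 51 hours, but lowers the shared-resources pool by 51, which costs Xia their own share of that drop: 6.9/8 × 51 = 43.99.
Net gain = 51 − 43.99 = 7.01. The private return per contributed unit (0.8625) is below 1, so free-riding is indeed the best response regardless of what the others do.

7.01 hours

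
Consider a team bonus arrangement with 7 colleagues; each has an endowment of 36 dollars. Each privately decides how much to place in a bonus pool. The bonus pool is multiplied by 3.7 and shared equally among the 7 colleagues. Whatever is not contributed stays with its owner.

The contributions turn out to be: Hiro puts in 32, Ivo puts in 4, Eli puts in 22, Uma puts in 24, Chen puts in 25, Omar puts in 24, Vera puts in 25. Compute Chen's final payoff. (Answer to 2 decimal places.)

93.46 dollars

Total contributed: 32 + 4 + 22 + 24 + 25 + 24 + 25 = 156.
Each receives 3.7 × 156 / 7 = 82.46 from the bonus pool.
Chen keeps 36 − 25 = 11, so Chen's payoff is 11 + 82.46 = 93.46.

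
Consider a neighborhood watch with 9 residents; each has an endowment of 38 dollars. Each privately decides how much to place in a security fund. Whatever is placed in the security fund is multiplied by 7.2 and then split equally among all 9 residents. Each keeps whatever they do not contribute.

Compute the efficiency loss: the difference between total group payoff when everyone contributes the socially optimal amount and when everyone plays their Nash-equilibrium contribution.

Each contributed unit returns 7.2/9 = 0.8000 to its contributor — below 1 — so contributing 0 is dominant for every player. At the Nash equilibrium everyone keeps their 38, and the group total is 9 × 38 = 342.
Each contributed unit returns 7.200 to the group as a whole (0.8000 to each of 9 players), which exceeds 1, so the social optimum is full contribution: group total = 7.200 × 342 = 2462.40.
Efficiency loss = 2462.40 − 342 = 2120.40.

2120.40 dollars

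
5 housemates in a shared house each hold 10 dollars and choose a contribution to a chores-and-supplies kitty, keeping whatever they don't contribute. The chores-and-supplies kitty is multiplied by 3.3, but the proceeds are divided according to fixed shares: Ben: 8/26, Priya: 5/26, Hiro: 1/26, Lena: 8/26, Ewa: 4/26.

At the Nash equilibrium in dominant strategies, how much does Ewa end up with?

20.15 dollars

Player j's private return per contributed unit is 3.3 × (j's share). Contributing is weakly dominant for j when that share is at least 1/3.3 = 0.3030, and contributing 0 is dominant otherwise.
Ben and Lena clear that bar, contributing 10 each; the remaining 3 contribute 0. Total contributed: 20.
Ewa keeps 10 and receives 3.3 × 20 × 4/26 = 10.15 from the chores-and-supplies kitty, for a payoff of 20.15.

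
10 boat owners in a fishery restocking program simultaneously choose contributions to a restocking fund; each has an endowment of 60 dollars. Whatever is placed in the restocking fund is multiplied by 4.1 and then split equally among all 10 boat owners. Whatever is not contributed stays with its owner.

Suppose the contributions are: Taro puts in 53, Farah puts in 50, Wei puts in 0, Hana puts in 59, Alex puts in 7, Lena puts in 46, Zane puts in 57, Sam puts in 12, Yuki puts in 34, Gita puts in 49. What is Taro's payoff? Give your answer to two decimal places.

157.47 dollars

Total contributed: 53 + 50 + 0 + 59 + 7 + 46 + 57 + 12 + 34 + 49 = 367.
Each receives 4.1 × 367 / 10 = 150.47 from the restocking fund.
Taro keeps 60 − 53 = 7, so Taro's payoff is 7 + 150.47 = 157.47.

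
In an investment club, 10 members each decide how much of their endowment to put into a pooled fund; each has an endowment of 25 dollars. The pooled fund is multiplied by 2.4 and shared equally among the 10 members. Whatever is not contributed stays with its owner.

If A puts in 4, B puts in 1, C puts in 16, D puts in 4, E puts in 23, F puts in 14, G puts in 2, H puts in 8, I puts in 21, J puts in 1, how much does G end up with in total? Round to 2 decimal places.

Total contributed: 4 + 1 + 16 + 4 + 23 + 14 + 2 + 8 + 21 + 1 = 94.
Each receives 2.4 × 94 / 10 = 22.56 from the pooled fund.
G keeps 25 − 2 = 23, so G's payoff is 23 + 22.56 = 45.56.

45.56 dollars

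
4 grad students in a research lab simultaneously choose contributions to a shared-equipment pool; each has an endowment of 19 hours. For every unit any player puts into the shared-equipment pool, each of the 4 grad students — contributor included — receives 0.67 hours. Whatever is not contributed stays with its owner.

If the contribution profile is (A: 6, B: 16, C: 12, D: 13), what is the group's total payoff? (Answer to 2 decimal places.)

154.96 hours

Total contributed: 6 + 16 + 12 + 13 = 47; total kept: 4 × 19 − 47 = 29.
The shared-equipment pool pays out 0.67 × 4 × 47 = 125.96 in aggregate.
Group total = 29 + 125.96 = 154.96.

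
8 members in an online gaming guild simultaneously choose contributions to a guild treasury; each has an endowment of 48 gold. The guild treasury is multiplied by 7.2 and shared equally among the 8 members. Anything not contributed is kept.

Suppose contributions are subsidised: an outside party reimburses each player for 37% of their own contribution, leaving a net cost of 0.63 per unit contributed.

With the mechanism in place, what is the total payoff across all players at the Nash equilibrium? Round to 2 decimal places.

2906.88 gold

Under the mechanism each unit contributed yields (7.2/8) / 0.63 = 1.4286 back to its contributor per unit of net cost, which exceeds 1, making full contribution the dominant choice for everyone.
So the Nash equilibrium is full contribution by all 8; the group earns 8 × (48 × 0.37 + 7.2 × 48) = 2906.88.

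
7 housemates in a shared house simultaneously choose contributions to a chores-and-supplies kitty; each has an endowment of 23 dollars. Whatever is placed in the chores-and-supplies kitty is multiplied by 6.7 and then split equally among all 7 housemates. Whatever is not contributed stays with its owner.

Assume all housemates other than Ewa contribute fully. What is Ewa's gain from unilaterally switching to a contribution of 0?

Switching from a contribution of 23 to 0 lets Ewa keep an extra 23 dollars, but lowers the chores-and-supplies kitty by 23, which costs Ewa their own share of that drop: 6.7/7 × 23 = 22.01.
Net gain = 23 − 22.01 = 0.99. The private return per contributed unit (0.9571) is below 1, so free-riding is indeed the best response regardless of what the others do.

0.99 dollars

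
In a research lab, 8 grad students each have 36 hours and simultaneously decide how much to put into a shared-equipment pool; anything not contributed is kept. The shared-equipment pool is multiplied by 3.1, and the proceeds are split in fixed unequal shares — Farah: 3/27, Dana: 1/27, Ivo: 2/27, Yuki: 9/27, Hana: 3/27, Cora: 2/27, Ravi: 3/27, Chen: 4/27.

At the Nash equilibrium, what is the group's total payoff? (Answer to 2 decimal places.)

For player j, contributing a unit is worthwhile iff 3.1 × (j's share) ≥ 1, i.e. iff j's share is at least 0.3226.
Only Yuki (9/27) clears that bar, contributing 36; the remaining 7 contribute 0. Total contributed: 36.
The shared-equipment pool pays out 3.1 × 36 = 111.60 in total (split across the unequal shares, but the aggregate is all that matters for the group sum).
The 7 free-riders keep 36 each, adding 252. Group total = 252 + 111.60 = 363.60.

363.60 hours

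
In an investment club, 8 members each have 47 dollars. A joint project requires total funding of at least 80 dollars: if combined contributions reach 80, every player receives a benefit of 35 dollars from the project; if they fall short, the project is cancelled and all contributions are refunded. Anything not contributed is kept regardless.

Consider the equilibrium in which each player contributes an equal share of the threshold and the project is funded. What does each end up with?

72 dollars

Equal share of the threshold: 80/8 = 10.
At this profile no one gains by cutting their contribution: any cut drops the total below 80, the project is cancelled, contributions are refunded, and the deviator ends with 47, which is less than 47 − 10 + 35 = 72. Contributing more than 10 just wastes the excess. So contributing exactly 10 is a best response.
Each player's payoff: 47 − 10 + 35 = 72.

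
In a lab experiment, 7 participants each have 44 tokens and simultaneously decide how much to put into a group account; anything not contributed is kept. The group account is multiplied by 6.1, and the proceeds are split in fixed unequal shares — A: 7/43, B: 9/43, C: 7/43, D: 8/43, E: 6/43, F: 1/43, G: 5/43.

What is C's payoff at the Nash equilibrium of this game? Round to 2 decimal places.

A player with share s gets back 6.1·s per unit contributed, so full contribution is dominant for anyone with s > 1/6.1 = 0.1639 and zero contribution is dominant for anyone below.
The shares above 0.1639 belong to B and D, contributing 44 each; the remaining 5 contribute 0. Total contributed: 88.
C keeps 44 and receives 6.1 × 88 × 7/43 = 87.39 from the group account, for a payoff of 131.39.

131.39 tokens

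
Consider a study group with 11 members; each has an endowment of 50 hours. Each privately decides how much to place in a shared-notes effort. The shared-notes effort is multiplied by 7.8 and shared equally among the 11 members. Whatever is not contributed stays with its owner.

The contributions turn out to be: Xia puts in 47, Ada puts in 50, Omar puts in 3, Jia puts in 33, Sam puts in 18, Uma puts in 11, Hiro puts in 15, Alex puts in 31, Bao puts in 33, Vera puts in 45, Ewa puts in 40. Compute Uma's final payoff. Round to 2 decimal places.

Total contributed: 47 + 50 + 3 + 33 + 18 + 11 + 15 + 31 + 33 + 45 + 40 = 326.
Each receives 7.8 × 326 / 11 = 231.16 from the shared-notes effort.
Uma keeps 50 − 11 = 39, so Uma's payoff is 39 + 231.16 = 270.16.

270.16 hours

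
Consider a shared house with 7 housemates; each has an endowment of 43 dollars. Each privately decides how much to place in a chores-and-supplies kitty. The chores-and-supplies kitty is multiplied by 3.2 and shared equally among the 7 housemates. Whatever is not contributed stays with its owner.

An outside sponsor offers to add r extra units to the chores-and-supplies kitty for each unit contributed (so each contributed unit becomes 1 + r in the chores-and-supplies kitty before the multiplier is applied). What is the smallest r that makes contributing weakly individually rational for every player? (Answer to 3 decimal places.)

With matching at rate r, one contributed unit becomes (1 + r) in the chores-and-supplies kitty and returns 3.2 × (1 + r) / 7 to the contributor.
Setting this equal to 1: 1 + r = 7/3.2 = 2.1875.
So the minimum matching rate is r = 2.1875 − 1 = 1.188.

1.188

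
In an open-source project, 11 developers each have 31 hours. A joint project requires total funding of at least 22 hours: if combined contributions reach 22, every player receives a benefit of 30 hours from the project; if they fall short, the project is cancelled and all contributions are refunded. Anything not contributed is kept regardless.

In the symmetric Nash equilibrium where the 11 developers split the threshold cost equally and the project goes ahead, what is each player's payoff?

59 hours

Equal share of the threshold: 22/11 = 2.
At this profile no one gains by cutting their contribution: any cut drops the total below 22, the project is cancelled, contributions are refunded, and the deviator ends with 31, which is less than 31 − 2 + 30 = 59. Contributing more than 2 just wastes the excess. So contributing exactly 2 is a best response.
Each player's payoff: 31 − 2 + 30 = 59.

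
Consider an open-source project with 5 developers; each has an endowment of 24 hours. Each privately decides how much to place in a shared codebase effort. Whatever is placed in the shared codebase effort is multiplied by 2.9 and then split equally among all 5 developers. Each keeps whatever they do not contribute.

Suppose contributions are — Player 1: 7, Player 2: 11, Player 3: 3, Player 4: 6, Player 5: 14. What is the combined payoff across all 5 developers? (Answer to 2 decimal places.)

197.90 hours

Total contributed: 7 + 11 + 3 + 6 + 14 = 41; total kept: 5 × 24 − 41 = 79.
The shared codebase effort pays out 2.9 × 41 = 118.90 in aggregate.
Group total = 79 + 118.90 = 197.90.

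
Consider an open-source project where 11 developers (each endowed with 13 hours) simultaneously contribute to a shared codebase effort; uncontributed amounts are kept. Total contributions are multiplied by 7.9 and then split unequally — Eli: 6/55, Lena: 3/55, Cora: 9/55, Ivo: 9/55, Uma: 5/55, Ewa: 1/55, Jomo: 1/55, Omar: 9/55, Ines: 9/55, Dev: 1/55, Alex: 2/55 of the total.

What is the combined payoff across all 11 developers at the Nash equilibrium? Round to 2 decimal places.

For player j, contributing a unit is worthwhile iff 7.9 × (j's share) ≥ 1, i.e. iff j's share is at least 0.1266.
Cora, Ivo, Omar and Ines are above the threshold, contributing 13 each; the remaining 7 contribute 0. Total contributed: 52.
The shared codebase effort pays out 7.9 × 52 = 410.80 in total (split across the unequal shares, but the aggregate is all that matters for the group sum).
The 7 free-riders keep 13 each, adding 91. Group total = 91 + 410.80 = 501.80.

501.80 hours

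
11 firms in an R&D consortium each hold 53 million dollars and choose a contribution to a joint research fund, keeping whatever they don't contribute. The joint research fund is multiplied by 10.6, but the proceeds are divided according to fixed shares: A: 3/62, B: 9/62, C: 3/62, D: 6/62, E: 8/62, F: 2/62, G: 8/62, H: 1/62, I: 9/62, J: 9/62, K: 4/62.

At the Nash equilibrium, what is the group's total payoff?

3635.80 million dollars

A player with share s gets back 10.6·s per unit contributed, so full contribution is dominant for anyone with s > 1/10.6 = 0.0943 and zero contribution is dominant for anyone below.
B, D, E, G, I and J clear that bar, contributing 53 each; the remaining 5 contribute 0. Total contributed: 318.
The joint research fund pays out 10.6 × 318 = 3370.80 in total (split across the unequal shares, but the aggregate is all that matters for the group sum).
The 5 free-riders keep 53 each, adding 265. Group total = 265 + 3370.80 = 3635.80.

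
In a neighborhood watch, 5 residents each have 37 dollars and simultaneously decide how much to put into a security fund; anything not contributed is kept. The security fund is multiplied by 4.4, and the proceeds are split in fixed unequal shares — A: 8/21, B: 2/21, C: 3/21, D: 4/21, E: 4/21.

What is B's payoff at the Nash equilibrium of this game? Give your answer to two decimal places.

Each unit j contributes comes back to j as 4.4 × (j's share), so j prefers to contribute only if that share exceeds 1/4.4 = 0.2273; otherwise keeping the unit dominates.
A alone (share 8/21) is above the threshold, contributing 37; the remaining 4 contribute 0. Total contributed: 37.
B keeps 37 and receives 4.4 × 37 × 2/21 = 15.50 from the security fund, for a payoff of 52.50.

52.50 dollars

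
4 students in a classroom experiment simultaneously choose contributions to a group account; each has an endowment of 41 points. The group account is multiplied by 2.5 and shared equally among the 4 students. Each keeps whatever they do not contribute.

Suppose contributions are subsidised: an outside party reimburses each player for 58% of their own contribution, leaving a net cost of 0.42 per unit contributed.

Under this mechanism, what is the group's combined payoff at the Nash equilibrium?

The effective private return per unit is now (2.5/4) / 0.42 = 1.4881 > 1, so every player's dominant strategy flips to full contribution.
At the Nash equilibrium everyone contributes 41. Group total payoff = 4 × (41 × 0.58 + 2.5 × 41) = 505.12.

505.12 points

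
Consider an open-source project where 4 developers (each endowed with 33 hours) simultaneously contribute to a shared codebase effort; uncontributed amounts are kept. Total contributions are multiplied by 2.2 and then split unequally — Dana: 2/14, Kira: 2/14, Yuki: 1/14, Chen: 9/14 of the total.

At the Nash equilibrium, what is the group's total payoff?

171.60 hours

A player with share s gets back 2.2·s per unit contributed, so full contribution is dominant for anyone with s > 1/2.2 = 0.4545 and zero contribution is dominant for anyone below.
Chen alone (share 9/14) is above the threshold, contributing 33; the remaining 3 contribute 0. Total contributed: 33.
The shared codebase effort pays out 2.2 × 33 = 72.60 in total (split across the unequal shares, but the aggregate is all that matters for the group sum).
The 3 free-riders keep 33 each, adding 99. Group total = 99 + 72.60 = 171.60.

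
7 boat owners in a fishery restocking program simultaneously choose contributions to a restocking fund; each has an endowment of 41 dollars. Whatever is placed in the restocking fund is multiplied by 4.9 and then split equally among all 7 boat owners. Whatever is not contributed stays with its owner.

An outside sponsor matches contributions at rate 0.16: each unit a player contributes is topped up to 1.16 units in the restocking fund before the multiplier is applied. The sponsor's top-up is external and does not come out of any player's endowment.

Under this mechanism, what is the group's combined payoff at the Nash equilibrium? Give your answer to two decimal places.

287.00 dollars

The effective private return is 4.9 × 1.16 / 7 = 0.8120, which is still under 1, so the mechanism doesn't change anyone's dominant strategy: zero contribution.
Everyone keeps their endowment and the group total is 7 × 41 = 287.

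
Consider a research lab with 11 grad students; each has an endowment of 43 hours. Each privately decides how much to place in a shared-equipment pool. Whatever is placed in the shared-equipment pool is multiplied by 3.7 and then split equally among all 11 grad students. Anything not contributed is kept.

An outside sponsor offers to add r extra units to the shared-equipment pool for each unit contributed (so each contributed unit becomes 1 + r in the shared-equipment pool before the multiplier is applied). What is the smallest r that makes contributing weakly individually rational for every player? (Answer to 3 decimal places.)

1.973

With matching at rate r, one contributed unit becomes (1 + r) in the shared-equipment pool and returns 3.7 × (1 + r) / 11 to the contributor.
Setting this equal to 1: 1 + r = 11/3.7 = 2.9730.
So the minimum matching rate is r = 2.9730 − 1 = 1.973.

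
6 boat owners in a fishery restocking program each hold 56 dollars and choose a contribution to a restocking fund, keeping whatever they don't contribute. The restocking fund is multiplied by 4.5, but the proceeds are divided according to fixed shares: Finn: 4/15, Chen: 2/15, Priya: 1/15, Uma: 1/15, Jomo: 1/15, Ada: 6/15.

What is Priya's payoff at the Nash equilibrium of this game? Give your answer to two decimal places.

Each unit j contributes comes back to j as 4.5 × (j's share), so j prefers to contribute only if that share exceeds 1/4.5 = 0.2222; otherwise keeping the unit dominates.
Finn and Ada are above the threshold, contributing 56 each; the remaining 4 contribute 0. Total contributed: 112.
Priya keeps 56 and receives 4.5 × 112 × 1/15 = 33.60 from the restocking fund, for a payoff of 89.60.

89.60 dollars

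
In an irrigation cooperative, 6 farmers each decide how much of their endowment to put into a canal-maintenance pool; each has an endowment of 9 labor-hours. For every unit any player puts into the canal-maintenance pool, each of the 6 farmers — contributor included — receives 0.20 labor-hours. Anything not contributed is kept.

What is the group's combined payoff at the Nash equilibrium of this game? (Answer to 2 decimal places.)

54.00 labor-hours

The private return per contributed unit is 0.20 < 1, so contributing 0 is dominant for every player. At the Nash equilibrium everyone keeps their 9, and the group total is 6 × 9 = 54.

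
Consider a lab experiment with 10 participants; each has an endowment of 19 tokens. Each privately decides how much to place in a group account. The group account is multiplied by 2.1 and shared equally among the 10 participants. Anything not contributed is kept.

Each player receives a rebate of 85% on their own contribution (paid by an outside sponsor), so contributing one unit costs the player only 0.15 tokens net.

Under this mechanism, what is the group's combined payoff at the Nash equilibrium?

560.50 tokens

Under the mechanism each unit contributed yields (2.1/10) / 0.15 = 1.4000 back to its contributor per unit of net cost, which exceeds 1, making full contribution the dominant choice for everyone.
At the Nash equilibrium everyone contributes 19. Group total payoff = 10 × (19 × 0.85 + 2.1 × 19) = 560.50.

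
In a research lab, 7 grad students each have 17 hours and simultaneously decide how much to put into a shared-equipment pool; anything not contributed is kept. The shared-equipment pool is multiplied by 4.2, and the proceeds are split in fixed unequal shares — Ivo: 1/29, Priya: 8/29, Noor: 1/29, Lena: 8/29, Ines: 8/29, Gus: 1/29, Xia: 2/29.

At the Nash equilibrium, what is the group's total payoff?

A player with share s gets back 4.2·s per unit contributed, so full contribution is dominant for anyone with s > 1/4.2 = 0.2381 and zero contribution is dominant for anyone below.
The shares above 0.2381 belong to Priya, Lena and Ines, contributing 17 each; the remaining 4 contribute 0. Total contributed: 51.
The shared-equipment pool pays out 4.2 × 51 = 214.20 in total (split across the unequal shares, but the aggregate is all that matters for the group sum).
The 4 free-riders keep 17 each, adding 68. Group total = 68 + 214.20 = 282.20.

282.20 hours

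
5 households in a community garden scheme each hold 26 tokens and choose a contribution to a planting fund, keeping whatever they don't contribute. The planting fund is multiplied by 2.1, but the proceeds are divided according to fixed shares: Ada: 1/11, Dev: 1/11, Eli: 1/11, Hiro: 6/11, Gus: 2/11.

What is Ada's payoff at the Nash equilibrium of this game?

A player with share s gets back 2.1·s per unit contributed, so full contribution is dominant for anyone with s > 1/2.1 = 0.4762 and zero contribution is dominant for anyone below.
The only share above 0.4762 is Hiro's 6/11, contributing 26; the remaining 4 contribute 0. Total contributed: 26.
Ada keeps 26 and receives 2.1 × 26 × 1/11 = 4.96 from the planting fund, for a payoff of 30.96.

30.96 tokens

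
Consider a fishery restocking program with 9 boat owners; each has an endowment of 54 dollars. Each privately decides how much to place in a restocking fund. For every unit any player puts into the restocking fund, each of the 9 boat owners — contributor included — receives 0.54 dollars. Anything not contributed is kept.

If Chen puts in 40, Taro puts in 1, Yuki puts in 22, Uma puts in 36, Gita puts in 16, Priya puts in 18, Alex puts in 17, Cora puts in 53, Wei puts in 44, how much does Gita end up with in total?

171.38 dollars

Total contributed: 40 + 1 + 22 + 36 + 16 + 18 + 17 + 53 + 44 = 247.
Each receives 0.54 × 247 = 133.38 from the restocking fund.
Gita keeps 54 − 16 = 38, so Gita's payoff is 38 + 133.38 = 171.38.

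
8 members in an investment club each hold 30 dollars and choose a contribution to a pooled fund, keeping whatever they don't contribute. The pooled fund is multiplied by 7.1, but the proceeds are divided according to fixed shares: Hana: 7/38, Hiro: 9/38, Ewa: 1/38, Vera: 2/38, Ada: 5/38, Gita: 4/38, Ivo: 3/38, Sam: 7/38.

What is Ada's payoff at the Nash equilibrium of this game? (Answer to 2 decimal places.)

A player with share s gets back 7.1·s per unit contributed, so full contribution is dominant for anyone with s > 1/7.1 = 0.1408 and zero contribution is dominant for anyone below.
The shares above 0.1408 belong to Hana, Hiro and Sam, contributing 30 each; the remaining 5 contribute 0. Total contributed: 90.
Ada keeps 30 and receives 7.1 × 90 × 5/38 = 84.08 from the pooled fund, for a payoff of 114.08.

114.08 dollars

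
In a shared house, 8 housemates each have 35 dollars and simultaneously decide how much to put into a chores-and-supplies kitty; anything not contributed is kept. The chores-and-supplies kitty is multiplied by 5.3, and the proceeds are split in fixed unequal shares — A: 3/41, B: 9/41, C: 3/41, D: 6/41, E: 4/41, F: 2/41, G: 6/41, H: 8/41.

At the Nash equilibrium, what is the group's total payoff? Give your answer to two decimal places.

Each unit j contributes comes back to j as 5.3 × (j's share), so j prefers to contribute only if that share exceeds 1/5.3 = 0.1887; otherwise keeping the unit dominates.
B and H are above the threshold, contributing 35 each; the remaining 6 contribute 0. Total contributed: 70.
The chores-and-supplies kitty pays out 5.3 × 70 = 371.00 in total (split across the unequal shares, but the aggregate is all that matters for the group sum).
The 6 free-riders keep 35 each, adding 210. Group total = 210 + 371.00 = 581.00.

581.00 dollars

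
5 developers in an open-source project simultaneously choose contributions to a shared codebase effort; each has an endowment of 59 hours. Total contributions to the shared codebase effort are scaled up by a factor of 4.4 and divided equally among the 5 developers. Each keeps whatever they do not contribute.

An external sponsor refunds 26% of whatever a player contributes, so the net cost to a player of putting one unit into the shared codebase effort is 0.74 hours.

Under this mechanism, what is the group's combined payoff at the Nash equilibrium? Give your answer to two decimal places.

1374.70 hours

With the mechanism, a contributed unit returns (4.4/5) / 0.74 = 1.1892 per unit of net cost to the contributor — now above 1 — so contributing fully is weakly dominant for every player.
So the Nash equilibrium is full contribution by all 5; the group earns 5 × (59 × 0.26 + 4.4 × 59) = 1374.70.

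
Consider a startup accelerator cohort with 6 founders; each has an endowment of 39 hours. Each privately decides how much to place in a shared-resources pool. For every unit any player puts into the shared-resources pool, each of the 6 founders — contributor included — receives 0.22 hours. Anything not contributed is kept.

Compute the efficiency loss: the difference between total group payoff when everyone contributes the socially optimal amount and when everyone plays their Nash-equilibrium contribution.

The private return per contributed unit is 0.22 < 1, so contributing 0 is dominant for every player. At the Nash equilibrium everyone keeps their 39, and the group total is 6 × 39 = 234.
Each contributed unit returns 1.320 to the group as a whole (0.22 to each of 6 players), which exceeds 1, so the social optimum is full contribution: group total = 1.320 × 234 = 308.88.
Efficiency loss = 308.88 − 234 = 74.88.

74.88 hours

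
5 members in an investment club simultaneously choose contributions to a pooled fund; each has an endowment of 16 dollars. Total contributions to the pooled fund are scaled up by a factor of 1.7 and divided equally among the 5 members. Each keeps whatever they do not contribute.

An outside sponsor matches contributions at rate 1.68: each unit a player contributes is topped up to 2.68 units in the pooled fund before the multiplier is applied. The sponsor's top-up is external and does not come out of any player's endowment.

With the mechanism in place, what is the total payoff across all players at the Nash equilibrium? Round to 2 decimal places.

The effective private return is 1.7 × 2.68 / 5 = 0.9112, which is still under 1, so the mechanism doesn't change anyone's dominant strategy: zero contribution.
Everyone keeps their endowment and the group total is 5 × 16 = 80.

80.00 dollars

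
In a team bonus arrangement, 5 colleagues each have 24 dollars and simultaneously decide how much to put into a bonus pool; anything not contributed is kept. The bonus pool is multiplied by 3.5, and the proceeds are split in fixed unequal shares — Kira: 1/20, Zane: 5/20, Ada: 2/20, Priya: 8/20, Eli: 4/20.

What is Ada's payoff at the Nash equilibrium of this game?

Each unit j contributes comes back to j as 3.5 × (j's share), so j prefers to contribute only if that share exceeds 1/3.5 = 0.2857; otherwise keeping the unit dominates.
The only share above 0.2857 is Priya's 8/20, contributing 24; the remaining 4 contribute 0. Total contributed: 24.
Ada keeps 24 and receives 3.5 × 24 × 2/20 = 8.40 from the bonus pool, for a payoff of 32.40.

32.40 dollars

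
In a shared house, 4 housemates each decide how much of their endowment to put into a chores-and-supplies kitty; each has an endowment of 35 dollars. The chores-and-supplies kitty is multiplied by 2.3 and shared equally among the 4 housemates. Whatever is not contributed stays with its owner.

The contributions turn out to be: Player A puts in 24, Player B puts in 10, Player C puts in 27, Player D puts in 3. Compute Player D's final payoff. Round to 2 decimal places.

Total contributed: 24 + 10 + 27 + 3 = 64.
Each receives 2.3 × 64 / 4 = 36.80 from the chores-and-supplies kitty.
Player D keeps 35 − 3 = 32, so Player D's payoff is 32 + 36.80 = 68.80.

68.80 dollars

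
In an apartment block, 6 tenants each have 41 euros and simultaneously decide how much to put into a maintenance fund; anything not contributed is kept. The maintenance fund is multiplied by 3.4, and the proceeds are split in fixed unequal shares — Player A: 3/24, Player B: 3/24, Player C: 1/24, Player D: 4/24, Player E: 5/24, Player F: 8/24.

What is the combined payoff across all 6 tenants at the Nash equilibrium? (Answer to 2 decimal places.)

344.40 euros

Each unit j contributes comes back to j as 3.4 × (j's share), so j prefers to contribute only if that share exceeds 1/3.4 = 0.2941; otherwise keeping the unit dominates.
The only share above 0.2941 is Player F's 8/24, contributing 41; the remaining 5 contribute 0. Total contributed: 41.
The maintenance fund pays out 3.4 × 41 = 139.40 in total (split across the unequal shares, but the aggregate is all that matters for the group sum).
The 5 free-riders keep 41 each, adding 205. Group total = 205 + 139.40 = 344.40.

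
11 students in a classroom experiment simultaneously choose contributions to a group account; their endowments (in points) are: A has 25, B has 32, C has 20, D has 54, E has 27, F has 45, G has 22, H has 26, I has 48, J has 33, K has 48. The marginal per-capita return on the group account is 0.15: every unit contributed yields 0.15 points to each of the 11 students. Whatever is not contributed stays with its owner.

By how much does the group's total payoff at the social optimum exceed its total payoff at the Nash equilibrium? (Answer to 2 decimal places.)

The private return per contributed unit is 0.15 < 1 for everyone, so the Nash equilibrium is zero contribution and the group total is Σ E_j = 25 + 32 + 20 + 54 + 27 + 45 + 22 + 26 + 48 + 33 + 48 = 380.
Each contributed unit returns 1.650 to the group, so the social optimum is full contribution by everyone: group total = 1.650 × 380 = 627.00.
Efficiency loss = (1.650 − 1) × 380 = 247.00.

247.00 points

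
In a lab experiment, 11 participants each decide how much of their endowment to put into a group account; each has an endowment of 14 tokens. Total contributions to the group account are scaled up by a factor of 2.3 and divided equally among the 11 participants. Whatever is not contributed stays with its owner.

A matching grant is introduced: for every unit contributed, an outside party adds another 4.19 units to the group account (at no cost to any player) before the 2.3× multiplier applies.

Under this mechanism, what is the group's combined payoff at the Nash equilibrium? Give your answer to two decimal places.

The effective private return per unit is now 2.3 × 5.19 / 11 = 1.0852 > 1, so every player's dominant strategy flips to full contribution.
So the Nash equilibrium is full contribution by all 11; the group earns 2.3 × 5.19 × 154 = 1838.30.

1838.30 tokens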